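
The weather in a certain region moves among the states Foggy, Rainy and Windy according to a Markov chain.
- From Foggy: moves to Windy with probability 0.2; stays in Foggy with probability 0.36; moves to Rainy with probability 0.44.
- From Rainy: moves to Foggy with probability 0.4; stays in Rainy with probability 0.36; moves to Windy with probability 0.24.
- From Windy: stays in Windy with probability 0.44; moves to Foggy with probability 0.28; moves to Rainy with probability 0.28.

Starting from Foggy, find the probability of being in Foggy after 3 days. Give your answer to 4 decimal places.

0.3537

Propagate the distribution vector 3 days from Foggy.
After 0 days: (1.0000, 0.0000, 0.0000)
After 1 day: (0.3600, 0.4400, 0.2000)
After 2 days: (0.3616, 0.3728, 0.2656)
After 3 days: (0.3537, 0.3677, 0.2787)
P(in Foggy after 3 days) = 0.3537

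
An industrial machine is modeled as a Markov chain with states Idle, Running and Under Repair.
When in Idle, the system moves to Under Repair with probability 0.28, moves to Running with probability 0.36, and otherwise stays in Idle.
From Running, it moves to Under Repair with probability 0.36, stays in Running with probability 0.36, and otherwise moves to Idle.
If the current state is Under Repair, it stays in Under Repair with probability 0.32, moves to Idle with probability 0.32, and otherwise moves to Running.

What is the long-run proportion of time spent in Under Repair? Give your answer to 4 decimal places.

0.3217

Let the stationary distribution be π with π = πP and π_1 + π_2 + π_3 = 1.
π_1 = 0.36·π_1 + 0.28·π_2 + 0.32·π_3
π_2 = 0.36·π_1 + 0.36·π_2 + 0.36·π_3
Solving with the normalization constraint gives π = (0.3183, 0.3600, 0.3217).
So the stationary probability of Under Repair is 0.3217.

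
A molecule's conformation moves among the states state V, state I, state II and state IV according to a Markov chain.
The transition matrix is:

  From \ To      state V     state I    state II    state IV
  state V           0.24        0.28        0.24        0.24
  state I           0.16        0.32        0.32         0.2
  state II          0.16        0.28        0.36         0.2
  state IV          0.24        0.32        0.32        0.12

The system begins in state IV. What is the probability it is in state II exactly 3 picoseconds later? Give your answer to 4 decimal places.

0.3174

Propagate the distribution vector 3 picoseconds from state IV.
After 0 picoseconds: (0.0000, 0.0000, 0.0000, 1.0000)
After 1 picosecond: (0.2400, 0.3200, 0.3200, 0.1200)
After 2 picoseconds: (0.1888, 0.2976, 0.3136, 0.2000)
After 3 picoseconds: (0.1911, 0.2999, 0.3174, 0.1916)
P(in state II after 3 picoseconds) = 0.3174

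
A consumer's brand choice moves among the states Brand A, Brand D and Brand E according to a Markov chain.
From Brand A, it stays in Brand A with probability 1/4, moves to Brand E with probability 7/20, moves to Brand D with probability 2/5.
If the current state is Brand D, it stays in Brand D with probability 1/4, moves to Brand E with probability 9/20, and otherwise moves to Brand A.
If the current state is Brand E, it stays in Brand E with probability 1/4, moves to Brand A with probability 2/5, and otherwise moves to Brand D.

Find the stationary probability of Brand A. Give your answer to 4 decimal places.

0.3189

Let the stationary distribution be π with π = πP and π_1 + π_2 + π_3 = 1.
π_1 = 0.25·π_1 + 0.3·π_2 + 0.4·π_3
π_2 = 0.4·π_1 + 0.25·π_2 + 0.35·π_3
Solving with the normalization constraint gives π = (0.3189, 0.3327, 0.3484).
So the stationary probability of Brand A is 0.3189.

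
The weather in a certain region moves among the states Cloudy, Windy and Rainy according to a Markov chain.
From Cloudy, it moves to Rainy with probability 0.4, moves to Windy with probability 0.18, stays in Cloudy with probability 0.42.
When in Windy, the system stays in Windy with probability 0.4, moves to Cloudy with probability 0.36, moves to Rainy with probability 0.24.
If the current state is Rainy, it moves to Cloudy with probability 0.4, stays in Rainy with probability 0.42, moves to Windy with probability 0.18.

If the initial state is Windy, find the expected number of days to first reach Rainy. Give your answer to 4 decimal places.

3.3192

Let t(s) be the expected number of days to first reach Rainy from state s, with t(Rainy) = 0. Conditioning on the first day:
t(Cloudy) = 1 + 0.42·t(Cloudy) + 0.18·t(Windy)
t(Windy) = 1 + 0.36·t(Cloudy) + 0.4·t(Windy)
Solving: t(Cloudy) = 2.7542, t(Windy) = 3.3192.
Expected days from Windy to Rainy: 3.3192.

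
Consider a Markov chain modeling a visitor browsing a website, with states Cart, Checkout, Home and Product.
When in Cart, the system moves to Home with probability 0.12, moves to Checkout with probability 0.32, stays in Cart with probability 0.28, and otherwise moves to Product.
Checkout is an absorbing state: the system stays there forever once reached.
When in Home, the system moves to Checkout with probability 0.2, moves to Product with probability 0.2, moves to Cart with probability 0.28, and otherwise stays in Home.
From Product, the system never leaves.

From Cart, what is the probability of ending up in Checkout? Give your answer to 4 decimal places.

0.5298

Let h(s) be the probability of absorption at Checkout starting from transient state s. Then h(Checkout) = 1 and h(Product) = 0. By first-step analysis:
h(Cart) = 0.28·h(Cart) + 0.32·1 + 0.12·h(Home) + 0.28·0
h(Home) = 0.28·h(Cart) + 0.2·1 + 0.32·h(Home) + 0.2·0
Solving: h(Cart) = 0.5298, h(Home) = 0.5123.
Starting from Cart, the probability is 0.5298.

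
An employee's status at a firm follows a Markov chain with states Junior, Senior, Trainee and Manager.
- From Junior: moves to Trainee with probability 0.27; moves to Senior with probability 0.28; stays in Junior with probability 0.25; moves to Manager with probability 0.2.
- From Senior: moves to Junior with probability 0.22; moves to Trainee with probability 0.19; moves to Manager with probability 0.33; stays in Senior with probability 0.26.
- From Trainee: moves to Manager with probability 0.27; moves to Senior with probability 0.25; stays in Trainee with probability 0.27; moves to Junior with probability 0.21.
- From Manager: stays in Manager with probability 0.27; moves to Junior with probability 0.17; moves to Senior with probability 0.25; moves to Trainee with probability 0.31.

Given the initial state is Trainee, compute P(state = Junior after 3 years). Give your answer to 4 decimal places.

0.2102

Propagate the distribution vector 3 years from Trainee.
After 0 years: (0.0000, 0.0000, 1.0000, 0.0000)
After 1 year: (0.2100, 0.2500, 0.2700, 0.2700)
After 2 years: (0.2101, 0.2588, 0.2608, 0.2703)
After 3 years: (0.2102, 0.2589, 0.2601, 0.2708)
P(in Junior after 3 years) = 0.2102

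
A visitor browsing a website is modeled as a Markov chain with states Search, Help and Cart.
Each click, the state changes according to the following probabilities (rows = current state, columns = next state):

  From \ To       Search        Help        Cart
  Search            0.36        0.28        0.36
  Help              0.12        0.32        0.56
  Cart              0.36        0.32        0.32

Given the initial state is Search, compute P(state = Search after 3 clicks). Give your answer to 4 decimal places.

Propagate the distribution vector 3 clicks from Search.
After 0 clicks: (1.0000, 0.0000, 0.0000)
After 1 click: (0.3600, 0.2800, 0.3600)
After 2 clicks: (0.2928, 0.3056, 0.4016)
After 3 clicks: (0.2867, 0.3083, 0.4051)
P(in Search after 3 clicks) = 0.2867

0.2867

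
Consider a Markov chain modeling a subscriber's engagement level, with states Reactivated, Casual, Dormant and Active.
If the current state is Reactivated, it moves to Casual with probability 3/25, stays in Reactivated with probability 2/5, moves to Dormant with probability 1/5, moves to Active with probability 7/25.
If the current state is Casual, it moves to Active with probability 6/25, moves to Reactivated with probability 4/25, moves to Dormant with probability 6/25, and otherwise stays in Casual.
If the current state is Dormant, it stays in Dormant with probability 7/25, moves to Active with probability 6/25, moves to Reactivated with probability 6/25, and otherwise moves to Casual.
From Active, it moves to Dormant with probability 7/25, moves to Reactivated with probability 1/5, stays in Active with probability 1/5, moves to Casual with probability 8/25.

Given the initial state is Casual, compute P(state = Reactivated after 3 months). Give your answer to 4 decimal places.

0.2442

Propagate the distribution vector 3 months from Casual.
After 0 months: (0.0000, 1.0000, 0.0000, 0.0000)
After 1 month: (0.1600, 0.3600, 0.2400, 0.2400)
After 2 months: (0.2272, 0.2832, 0.2528, 0.2368)
After 3 months: (0.2442, 0.2657, 0.2505, 0.2396)
P(in Reactivated after 3 months) = 0.2442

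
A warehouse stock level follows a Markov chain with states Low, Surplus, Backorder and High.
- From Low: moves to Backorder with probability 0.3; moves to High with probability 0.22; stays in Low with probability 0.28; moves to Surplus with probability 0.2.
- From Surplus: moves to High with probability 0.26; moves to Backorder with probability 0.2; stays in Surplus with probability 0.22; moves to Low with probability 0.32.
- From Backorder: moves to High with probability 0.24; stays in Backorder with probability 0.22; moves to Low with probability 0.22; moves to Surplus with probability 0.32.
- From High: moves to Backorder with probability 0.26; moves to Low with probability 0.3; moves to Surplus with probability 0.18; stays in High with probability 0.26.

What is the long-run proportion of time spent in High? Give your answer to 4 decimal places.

0.2439

Let the stationary distribution be π with π = πP and π_1 + π_2 + π_3 + π_4 = 1.
π_1 = 0.28·π_1 + 0.32·π_2 + 0.22·π_3 + 0.3·π_4
π_2 = 0.2·π_1 + 0.22·π_2 + 0.32·π_3 + 0.18·π_4
π_3 = 0.3·π_1 + 0.2·π_2 + 0.22·π_3 + 0.26·π_4
Solving with the normalization constraint gives π = (0.2792, 0.2294, 0.2475, 0.2439).
So the stationary probability of High is 0.2439.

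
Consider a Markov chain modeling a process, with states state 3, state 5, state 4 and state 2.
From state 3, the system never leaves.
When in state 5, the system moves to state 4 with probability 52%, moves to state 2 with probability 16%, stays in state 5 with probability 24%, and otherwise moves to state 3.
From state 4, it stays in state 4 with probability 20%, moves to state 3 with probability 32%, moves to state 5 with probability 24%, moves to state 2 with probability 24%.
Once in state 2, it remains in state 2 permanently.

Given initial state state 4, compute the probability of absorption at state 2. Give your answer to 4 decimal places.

0.4570

Let h(s) be the probability of absorption at state 2 starting from transient state s. Then h(state 2) = 1 and h(state 3) = 0. By first-step analysis:
h(state 5) = 0.08·0 + 0.24·h(state 5) + 0.52·h(state 4) + 0.16·1
h(state 4) = 0.32·0 + 0.24·h(state 5) + 0.2·h(state 4) + 0.24·1
Solving: h(state 5) = 0.5232, h(state 4) = 0.4570.
Starting from state 4, the probability is 0.4570.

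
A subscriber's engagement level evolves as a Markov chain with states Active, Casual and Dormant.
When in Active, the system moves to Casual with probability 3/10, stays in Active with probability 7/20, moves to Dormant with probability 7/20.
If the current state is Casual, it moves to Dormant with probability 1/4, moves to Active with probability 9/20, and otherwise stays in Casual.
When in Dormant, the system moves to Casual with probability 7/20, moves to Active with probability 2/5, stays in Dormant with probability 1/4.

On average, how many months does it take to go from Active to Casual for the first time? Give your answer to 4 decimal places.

Let t(s) be the expected number of months to first reach Casual from state s, with t(Casual) = 0. Conditioning on the first month:
t(Active) = 1 + 0.35·t(Active) + 0.35·t(Dormant)
t(Dormant) = 1 + 0.4·t(Active) + 0.25·t(Dormant)
Solving: t(Active) = 3.1655, t(Dormant) = 3.0216.
Expected months from Active to Casual: 3.1655.

3.1655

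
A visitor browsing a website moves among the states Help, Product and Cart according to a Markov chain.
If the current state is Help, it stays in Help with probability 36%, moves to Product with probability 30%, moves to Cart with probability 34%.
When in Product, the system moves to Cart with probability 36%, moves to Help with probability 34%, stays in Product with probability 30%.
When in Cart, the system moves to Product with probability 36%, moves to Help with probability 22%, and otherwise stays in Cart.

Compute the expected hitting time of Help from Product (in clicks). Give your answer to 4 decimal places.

3.4009

Let t(s) be the expected number of clicks to first reach Help from state s, with t(Help) = 0. Conditioning on the first click:
t(Product) = 1 + 0.3·t(Product) + 0.36·t(Cart)
t(Cart) = 1 + 0.36·t(Product) + 0.42·t(Cart)
Solving: t(Product) = 3.4009, t(Cart) = 3.8350.
Expected clicks from Product to Help: 3.4009.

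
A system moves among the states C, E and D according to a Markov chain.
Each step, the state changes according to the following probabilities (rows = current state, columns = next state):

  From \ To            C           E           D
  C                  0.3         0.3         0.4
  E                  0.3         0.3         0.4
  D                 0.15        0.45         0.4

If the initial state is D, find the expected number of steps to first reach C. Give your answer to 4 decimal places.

4.7917

Let t(s) be the expected number of steps to first reach C from state s, with t(C) = 0. Conditioning on the first step:
t(E) = 1 + 0.3·t(E) + 0.4·t(D)
t(D) = 1 + 0.45·t(E) + 0.4·t(D)
Solving: t(E) = 4.1667, t(D) = 4.7917.
Expected steps from D to C: 4.7917.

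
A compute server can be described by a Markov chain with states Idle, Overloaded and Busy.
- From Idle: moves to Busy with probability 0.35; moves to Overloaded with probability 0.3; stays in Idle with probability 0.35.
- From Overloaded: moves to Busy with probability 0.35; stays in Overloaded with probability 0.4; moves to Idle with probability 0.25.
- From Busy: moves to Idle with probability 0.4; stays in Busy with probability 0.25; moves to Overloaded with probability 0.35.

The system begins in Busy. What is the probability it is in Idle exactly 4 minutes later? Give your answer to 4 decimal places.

0.3308

Propagate the distribution vector 4 minutes from Busy.
After 0 minutes: (0.0000, 0.0000, 1.0000)
After 1 minute: (0.4000, 0.3500, 0.2500)
After 2 minutes: (0.3275, 0.3475, 0.3250)
After 3 minutes: (0.3315, 0.3510, 0.3175)
After 4 minutes: (0.3308, 0.3510, 0.3183)
P(in Idle after 4 minutes) = 0.3308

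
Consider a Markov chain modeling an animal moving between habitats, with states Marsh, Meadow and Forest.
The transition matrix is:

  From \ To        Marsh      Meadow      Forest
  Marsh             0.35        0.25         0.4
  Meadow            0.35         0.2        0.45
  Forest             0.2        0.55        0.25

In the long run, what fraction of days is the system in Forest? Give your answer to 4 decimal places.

Let the stationary distribution be π with π = πP and π_1 + π_2 + π_3 = 1.
π_1 = 0.35·π_1 + 0.35·π_2 + 0.2·π_3
π_2 = 0.25·π_1 + 0.2·π_2 + 0.55·π_3
Solving with the normalization constraint gives π = (0.2956, 0.3417, 0.3627).
So the stationary probability of Forest is 0.3627.

0.3627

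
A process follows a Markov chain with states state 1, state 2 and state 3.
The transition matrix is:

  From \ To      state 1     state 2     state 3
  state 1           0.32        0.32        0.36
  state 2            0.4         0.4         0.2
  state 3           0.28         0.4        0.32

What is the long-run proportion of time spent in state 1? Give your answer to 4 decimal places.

Let the stationary distribution be π with π = πP and π_1 + π_2 + π_3 = 1.
π_1 = 0.32·π_1 + 0.4·π_2 + 0.28·π_3
π_2 = 0.32·π_1 + 0.4·π_2 + 0.4·π_3
Solving with the normalization constraint gives π = (0.3383, 0.3729, 0.2888).
So the stationary probability of state 1 is 0.3383.

0.3383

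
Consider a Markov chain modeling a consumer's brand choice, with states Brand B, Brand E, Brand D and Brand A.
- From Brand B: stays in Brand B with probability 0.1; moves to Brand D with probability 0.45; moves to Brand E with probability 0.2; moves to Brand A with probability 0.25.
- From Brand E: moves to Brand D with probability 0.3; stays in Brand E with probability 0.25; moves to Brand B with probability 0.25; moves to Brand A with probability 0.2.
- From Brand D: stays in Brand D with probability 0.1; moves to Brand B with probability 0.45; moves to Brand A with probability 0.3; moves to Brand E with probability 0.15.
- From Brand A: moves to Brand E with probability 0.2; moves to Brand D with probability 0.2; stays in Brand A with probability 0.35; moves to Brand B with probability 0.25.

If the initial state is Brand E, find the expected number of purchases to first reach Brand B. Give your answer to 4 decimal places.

3.3826

Let t(s) be the expected number of purchases to first reach Brand B from state s, with t(Brand B) = 0. Conditioning on the first purchase:
t(Brand E) = 1 + 0.25·t(Brand E) + 0.3·t(Brand D) + 0.2·t(Brand A)
t(Brand D) = 1 + 0.15·t(Brand E) + 0.1·t(Brand D) + 0.3·t(Brand A)
t(Brand A) = 1 + 0.2·t(Brand E) + 0.2·t(Brand D) + 0.35·t(Brand A)
Solving: t(Brand E) = 3.3826, t(Brand D) = 2.8243, t(Brand A) = 3.4483.
Expected purchases from Brand E to Brand B: 3.3826.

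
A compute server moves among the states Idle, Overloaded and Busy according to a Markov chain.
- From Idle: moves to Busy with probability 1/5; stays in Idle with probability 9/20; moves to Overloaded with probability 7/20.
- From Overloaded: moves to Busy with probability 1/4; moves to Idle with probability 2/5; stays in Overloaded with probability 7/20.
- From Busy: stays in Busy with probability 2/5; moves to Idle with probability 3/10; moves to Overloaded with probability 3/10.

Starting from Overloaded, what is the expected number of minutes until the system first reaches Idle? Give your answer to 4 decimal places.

Let t(s) be the expected number of minutes to first reach Idle from state s, with t(Idle) = 0. Conditioning on the first minute:
t(Overloaded) = 1 + 0.35·t(Overloaded) + 0.25·t(Busy)
t(Busy) = 1 + 0.3·t(Overloaded) + 0.4·t(Busy)
Solving: t(Overloaded) = 2.6984, t(Busy) = 3.0159.
Expected minutes from Overloaded to Idle: 2.6984.

2.6984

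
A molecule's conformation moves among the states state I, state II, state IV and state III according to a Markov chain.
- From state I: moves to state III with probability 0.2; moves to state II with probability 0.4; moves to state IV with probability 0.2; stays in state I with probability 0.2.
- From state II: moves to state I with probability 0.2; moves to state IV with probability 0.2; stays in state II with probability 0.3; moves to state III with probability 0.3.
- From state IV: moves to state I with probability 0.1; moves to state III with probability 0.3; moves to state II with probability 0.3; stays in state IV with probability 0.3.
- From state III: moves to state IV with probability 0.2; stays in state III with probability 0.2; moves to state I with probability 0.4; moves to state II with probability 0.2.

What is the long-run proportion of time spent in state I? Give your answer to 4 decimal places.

0.2282

Let the stationary distribution be π with π = πP and π_1 + π_2 + π_3 + π_4 = 1.
π_1 = 0.2·π_1 + 0.2·π_2 + 0.1·π_3 + 0.4·π_4
π_2 = 0.4·π_1 + 0.3·π_2 + 0.3·π_3 + 0.2·π_4
π_3 = 0.2·π_1 + 0.2·π_2 + 0.3·π_3 + 0.2·π_4
Solving with the normalization constraint gives π = (0.2282, 0.2976, 0.2222, 0.2520).
So the stationary probability of state I is 0.2282.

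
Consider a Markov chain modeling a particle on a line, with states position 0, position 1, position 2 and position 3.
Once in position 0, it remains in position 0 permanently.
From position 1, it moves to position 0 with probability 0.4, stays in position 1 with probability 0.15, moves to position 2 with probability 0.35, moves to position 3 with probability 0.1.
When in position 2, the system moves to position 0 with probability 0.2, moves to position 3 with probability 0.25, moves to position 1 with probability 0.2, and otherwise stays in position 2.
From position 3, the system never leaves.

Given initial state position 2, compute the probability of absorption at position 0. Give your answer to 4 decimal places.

Let h(s) be the probability of absorption at position 0 starting from transient state s. Then h(position 0) = 1 and h(position 3) = 0. By first-step analysis:
h(position 1) = 0.4·1 + 0.15·h(position 1) + 0.35·h(position 2) + 0.1·0
h(position 2) = 0.2·1 + 0.2·h(position 1) + 0.35·h(position 2) + 0.25·0
Solving: h(position 1) = 0.6839, h(position 2) = 0.5181.
Starting from position 2, the probability is 0.5181.

0.5181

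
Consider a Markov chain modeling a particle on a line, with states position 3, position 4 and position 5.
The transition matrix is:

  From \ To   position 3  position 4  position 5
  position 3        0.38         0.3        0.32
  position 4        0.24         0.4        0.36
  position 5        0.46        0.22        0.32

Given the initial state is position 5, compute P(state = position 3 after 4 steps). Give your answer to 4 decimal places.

0.3641

Propagate the distribution vector 4 steps from position 5.
After 0 steps: (0.0000, 0.0000, 1.0000)
After 1 step: (0.4600, 0.2200, 0.3200)
After 2 steps: (0.3748, 0.2964, 0.3288)
After 3 steps: (0.3648, 0.3033, 0.3319)
After 4 steps: (0.3641, 0.3038, 0.3321)
P(in position 3 after 4 steps) = 0.3641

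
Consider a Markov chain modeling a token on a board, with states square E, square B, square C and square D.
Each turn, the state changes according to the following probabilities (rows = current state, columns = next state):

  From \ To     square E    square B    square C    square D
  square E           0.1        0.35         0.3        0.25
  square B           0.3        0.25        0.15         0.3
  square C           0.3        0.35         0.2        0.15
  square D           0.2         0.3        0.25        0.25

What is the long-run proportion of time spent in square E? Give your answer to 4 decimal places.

Let the stationary distribution be π with π = πP and π_1 + π_2 + π_3 + π_4 = 1.
π_1 = 0.1·π_1 + 0.3·π_2 + 0.3·π_3 + 0.2·π_4
π_2 = 0.35·π_1 + 0.25·π_2 + 0.35·π_3 + 0.3·π_4
π_3 = 0.3·π_1 + 0.15·π_2 + 0.2·π_3 + 0.25·π_4
Solving with the normalization constraint gives π = (0.2297, 0.3071, 0.2198, 0.2434).
So the stationary probability of square E is 0.2297.

0.2297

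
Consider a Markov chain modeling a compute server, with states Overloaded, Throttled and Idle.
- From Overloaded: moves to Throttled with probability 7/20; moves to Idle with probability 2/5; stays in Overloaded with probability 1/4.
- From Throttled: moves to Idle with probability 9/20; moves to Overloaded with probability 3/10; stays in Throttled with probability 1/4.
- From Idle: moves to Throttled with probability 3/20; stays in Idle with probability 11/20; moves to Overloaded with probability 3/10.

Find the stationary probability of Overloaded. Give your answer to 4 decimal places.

Let the stationary distribution be π with π = πP and π_1 + π_2 + π_3 = 1.
π_1 = 0.25·π_1 + 0.3·π_2 + 0.3·π_3
π_2 = 0.35·π_1 + 0.25·π_2 + 0.15·π_3
Solving with the normalization constraint gives π = (0.2857, 0.2302, 0.4841).
So the stationary probability of Overloaded is 0.2857.

0.2857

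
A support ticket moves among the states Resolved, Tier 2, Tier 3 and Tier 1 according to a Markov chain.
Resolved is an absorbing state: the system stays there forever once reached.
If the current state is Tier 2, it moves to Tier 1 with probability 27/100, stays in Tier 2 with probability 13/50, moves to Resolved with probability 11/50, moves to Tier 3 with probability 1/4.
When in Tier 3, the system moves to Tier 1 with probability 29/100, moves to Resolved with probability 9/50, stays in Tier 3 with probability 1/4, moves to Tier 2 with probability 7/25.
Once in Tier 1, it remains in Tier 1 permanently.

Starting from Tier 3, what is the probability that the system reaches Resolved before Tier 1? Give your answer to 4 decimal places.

Let h(s) be the probability of absorption at Resolved starting from transient state s. Then h(Resolved) = 1 and h(Tier 1) = 0. By first-step analysis:
h(Tier 2) = 0.22·1 + 0.26·h(Tier 2) + 0.25·h(Tier 3) + 0.27·0
h(Tier 3) = 0.18·1 + 0.28·h(Tier 2) + 0.25·h(Tier 3) + 0.29·0
Solving: h(Tier 2) = 0.4330, h(Tier 3) = 0.4016.
Starting from Tier 3, the probability is 0.4016.

0.4016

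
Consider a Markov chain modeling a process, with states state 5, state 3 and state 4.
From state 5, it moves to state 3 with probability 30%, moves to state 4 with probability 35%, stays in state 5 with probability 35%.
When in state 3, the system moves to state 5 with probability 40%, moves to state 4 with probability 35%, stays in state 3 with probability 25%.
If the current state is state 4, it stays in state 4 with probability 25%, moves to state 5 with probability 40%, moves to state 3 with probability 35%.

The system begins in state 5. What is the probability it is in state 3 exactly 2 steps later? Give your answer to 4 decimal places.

0.3025

Sum over the intermediate state after 1 step:
P = P(state 5→state 5)·P(state 5→state 3) + P(state 5→state 3)·P(state 3→state 3) + P(state 5→state 4)·P(state 4→state 3)
  = 0.35×0.3 + 0.3×0.25 + 0.35×0.35
  = 0.1050 + 0.0750 + 0.1225 = 0.3025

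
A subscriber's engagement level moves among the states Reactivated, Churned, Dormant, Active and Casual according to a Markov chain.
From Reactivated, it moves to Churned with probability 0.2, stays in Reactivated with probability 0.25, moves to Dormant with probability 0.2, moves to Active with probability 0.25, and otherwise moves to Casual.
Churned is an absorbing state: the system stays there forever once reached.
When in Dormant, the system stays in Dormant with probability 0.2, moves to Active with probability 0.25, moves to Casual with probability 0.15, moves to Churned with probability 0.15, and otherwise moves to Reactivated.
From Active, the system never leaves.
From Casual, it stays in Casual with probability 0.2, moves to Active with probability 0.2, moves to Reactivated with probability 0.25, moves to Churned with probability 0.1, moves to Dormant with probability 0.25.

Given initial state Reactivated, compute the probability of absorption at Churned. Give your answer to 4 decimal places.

Let h(s) be the probability of absorption at Churned starting from transient state s. Then h(Churned) = 1 and h(Active) = 0. By first-step analysis:
h(Reactivated) = 0.25·h(Reactivated) + 0.2·1 + 0.2·h(Dormant) + 0.25·0 + 0.1·h(Casual)
h(Dormant) = 0.25·h(Reactivated) + 0.15·1 + 0.2·h(Dormant) + 0.25·0 + 0.15·h(Casual)
h(Casual) = 0.25·h(Reactivated) + 0.1·1 + 0.25·h(Dormant) + 0.2·0 + 0.2·h(Casual)
Solving: h(Reactivated) = 0.4212, h(Dormant) = 0.3901, h(Casual) = 0.3785.
Starting from Reactivated, the probability is 0.4212.

0.4212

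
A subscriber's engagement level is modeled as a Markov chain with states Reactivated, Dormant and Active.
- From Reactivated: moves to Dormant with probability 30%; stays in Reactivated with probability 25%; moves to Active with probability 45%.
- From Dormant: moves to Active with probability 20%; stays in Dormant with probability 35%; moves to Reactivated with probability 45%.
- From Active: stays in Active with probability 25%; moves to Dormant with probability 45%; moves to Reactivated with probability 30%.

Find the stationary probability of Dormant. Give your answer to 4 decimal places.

0.3631

Let the stationary distribution be π with π = πP and π_1 + π_2 + π_3 = 1.
π_1 = 0.25·π_1 + 0.45·π_2 + 0.3·π_3
π_2 = 0.3·π_1 + 0.35·π_2 + 0.45·π_3
Solving with the normalization constraint gives π = (0.3376, 0.3631, 0.2994).
So the stationary probability of Dormant is 0.3631.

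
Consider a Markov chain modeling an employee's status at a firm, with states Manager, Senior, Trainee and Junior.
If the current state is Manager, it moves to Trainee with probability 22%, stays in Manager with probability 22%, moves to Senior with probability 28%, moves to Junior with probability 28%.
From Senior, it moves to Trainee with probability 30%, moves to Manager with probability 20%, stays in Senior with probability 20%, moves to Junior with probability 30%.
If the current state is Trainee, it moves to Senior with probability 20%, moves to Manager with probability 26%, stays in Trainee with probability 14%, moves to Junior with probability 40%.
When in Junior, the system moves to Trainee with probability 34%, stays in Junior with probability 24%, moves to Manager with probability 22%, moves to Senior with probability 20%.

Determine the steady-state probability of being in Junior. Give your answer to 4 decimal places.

Let the stationary distribution be π with π = πP and π_1 + π_2 + π_3 + π_4 = 1.
π_1 = 0.22·π_1 + 0.2·π_2 + 0.26·π_3 + 0.22·π_4
π_2 = 0.28·π_1 + 0.2·π_2 + 0.2·π_3 + 0.2·π_4
π_3 = 0.22·π_1 + 0.3·π_2 + 0.14·π_3 + 0.34·π_4
Solving with the normalization constraint gives π = (0.2258, 0.2181, 0.2535, 0.3027).
So the stationary probability of Junior is 0.3027.

0.3027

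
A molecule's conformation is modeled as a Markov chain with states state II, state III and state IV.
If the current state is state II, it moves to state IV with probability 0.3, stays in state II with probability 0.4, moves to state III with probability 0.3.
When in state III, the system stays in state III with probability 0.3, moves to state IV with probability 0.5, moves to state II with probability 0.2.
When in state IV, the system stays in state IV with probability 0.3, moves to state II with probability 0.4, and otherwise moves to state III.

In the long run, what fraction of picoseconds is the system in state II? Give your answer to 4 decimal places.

Let the stationary distribution be π with π = πP and π_1 + π_2 + π_3 = 1.
π_1 = 0.4·π_1 + 0.2·π_2 + 0.4·π_3
π_2 = 0.3·π_1 + 0.3·π_2 + 0.3·π_3
Solving with the normalization constraint gives π = (0.3400, 0.3000, 0.3600).
So the stationary probability of state II is 0.3400.

0.3400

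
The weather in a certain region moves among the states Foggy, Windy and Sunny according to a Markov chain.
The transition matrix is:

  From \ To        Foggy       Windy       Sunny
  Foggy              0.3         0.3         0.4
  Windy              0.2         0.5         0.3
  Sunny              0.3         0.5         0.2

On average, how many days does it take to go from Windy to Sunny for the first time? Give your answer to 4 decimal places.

3.1034

Let t(s) be the expected number of days to first reach Sunny from state s, with t(Sunny) = 0. Conditioning on the first day:
t(Foggy) = 1 + 0.3·t(Foggy) + 0.3·t(Windy)
t(Windy) = 1 + 0.2·t(Foggy) + 0.5·t(Windy)
Solving: t(Foggy) = 2.7586, t(Windy) = 3.1034.
Expected days from Windy to Sunny: 3.1034.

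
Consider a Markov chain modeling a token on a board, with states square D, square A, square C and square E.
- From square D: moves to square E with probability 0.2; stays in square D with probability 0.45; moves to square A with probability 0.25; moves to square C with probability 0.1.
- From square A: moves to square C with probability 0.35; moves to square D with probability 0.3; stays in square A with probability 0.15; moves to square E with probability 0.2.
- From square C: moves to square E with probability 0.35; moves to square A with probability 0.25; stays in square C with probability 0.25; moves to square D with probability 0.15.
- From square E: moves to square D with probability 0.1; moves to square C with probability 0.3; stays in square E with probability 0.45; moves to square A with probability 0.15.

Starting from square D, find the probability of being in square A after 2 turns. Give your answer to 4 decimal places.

0.2050

Propagate the distribution vector 2 turns from square D.
After 0 turns: (1.0000, 0.0000, 0.0000, 0.0000)
After 1 turn: (0.4500, 0.2500, 0.1000, 0.2000)
After 2 turns: (0.3125, 0.2050, 0.2175, 0.2650)
P(in square A after 2 turns) = 0.2050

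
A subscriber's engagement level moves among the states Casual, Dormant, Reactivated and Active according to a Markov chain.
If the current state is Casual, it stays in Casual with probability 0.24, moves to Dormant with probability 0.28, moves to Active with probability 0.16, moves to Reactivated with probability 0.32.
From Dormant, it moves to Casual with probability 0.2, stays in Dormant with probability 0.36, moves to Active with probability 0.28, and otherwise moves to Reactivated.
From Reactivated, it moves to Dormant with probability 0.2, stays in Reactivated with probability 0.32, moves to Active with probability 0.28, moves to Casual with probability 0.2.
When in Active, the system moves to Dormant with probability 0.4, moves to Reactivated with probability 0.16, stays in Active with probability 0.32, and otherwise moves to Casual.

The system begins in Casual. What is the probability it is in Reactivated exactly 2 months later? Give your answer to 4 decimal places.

Propagate the distribution vector 2 months from Casual.
After 0 months: (1.0000, 0.0000, 0.0000, 0.0000)
After 1 month: (0.2400, 0.2800, 0.3200, 0.1600)
After 2 months: (0.1968, 0.2960, 0.2496, 0.2576)
P(in Reactivated after 2 months) = 0.2496

0.2496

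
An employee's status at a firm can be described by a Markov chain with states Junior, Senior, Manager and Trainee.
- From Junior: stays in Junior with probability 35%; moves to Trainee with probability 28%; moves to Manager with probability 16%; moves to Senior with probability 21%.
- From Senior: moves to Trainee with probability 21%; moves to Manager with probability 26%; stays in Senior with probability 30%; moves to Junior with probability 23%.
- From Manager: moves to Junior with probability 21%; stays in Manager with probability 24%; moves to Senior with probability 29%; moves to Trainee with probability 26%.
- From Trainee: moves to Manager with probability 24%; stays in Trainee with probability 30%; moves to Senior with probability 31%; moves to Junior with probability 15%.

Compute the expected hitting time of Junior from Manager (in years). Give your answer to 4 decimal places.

Let t(s) be the expected number of years to first reach Junior from state s, with t(Junior) = 0. Conditioning on the first year:
t(Senior) = 1 + 0.3·t(Senior) + 0.26·t(Manager) + 0.21·t(Trainee)
t(Manager) = 1 + 0.29·t(Senior) + 0.24·t(Manager) + 0.26·t(Trainee)
t(Trainee) = 1 + 0.31·t(Senior) + 0.24·t(Manager) + 0.3·t(Trainee)
Solving: t(Senior) = 4.8677, t(Manager) = 4.9840, t(Trainee) = 5.2930.
Expected years from Manager to Junior: 4.9840.

4.9840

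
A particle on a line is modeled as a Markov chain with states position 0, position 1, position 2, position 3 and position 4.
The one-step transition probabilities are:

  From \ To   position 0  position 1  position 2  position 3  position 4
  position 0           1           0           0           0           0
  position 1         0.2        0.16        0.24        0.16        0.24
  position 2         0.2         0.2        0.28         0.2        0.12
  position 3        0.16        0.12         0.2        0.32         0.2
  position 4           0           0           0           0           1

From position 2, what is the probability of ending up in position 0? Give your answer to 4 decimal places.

0.5466

Let h(s) be the probability of absorption at position 0 starting from transient state s. Then h(position 0) = 1 and h(position 4) = 0. By first-step analysis:
h(position 1) = 0.2·1 + 0.16·h(position 1) + 0.24·h(position 2) + 0.16·h(position 3) + 0.24·0
h(position 2) = 0.2·1 + 0.2·h(position 1) + 0.28·h(position 2) + 0.2·h(position 3) + 0.12·0
h(position 3) = 0.16·1 + 0.12·h(position 1) + 0.2·h(position 2) + 0.32·h(position 3) + 0.2·0
Solving: h(position 1) = 0.4861, h(position 2) = 0.5466, h(position 3) = 0.4818.
Starting from position 2, the probability is 0.5466.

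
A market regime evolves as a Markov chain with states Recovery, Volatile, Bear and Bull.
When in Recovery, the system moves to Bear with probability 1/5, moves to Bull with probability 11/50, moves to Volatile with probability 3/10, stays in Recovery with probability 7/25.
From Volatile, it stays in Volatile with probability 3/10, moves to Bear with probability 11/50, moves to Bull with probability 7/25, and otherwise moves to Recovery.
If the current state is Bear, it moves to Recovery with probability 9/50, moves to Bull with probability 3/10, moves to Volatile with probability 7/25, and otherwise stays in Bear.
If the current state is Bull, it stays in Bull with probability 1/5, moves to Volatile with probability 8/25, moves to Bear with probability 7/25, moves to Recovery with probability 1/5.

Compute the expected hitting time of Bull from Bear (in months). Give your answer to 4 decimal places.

Let t(s) be the expected number of months to first reach Bull from state s, with t(Bull) = 0. Conditioning on the first month:
t(Recovery) = 1 + 0.28·t(Recovery) + 0.3·t(Volatile) + 0.2·t(Bear)
t(Volatile) = 1 + 0.2·t(Recovery) + 0.3·t(Volatile) + 0.22·t(Bear)
t(Bear) = 1 + 0.18·t(Recovery) + 0.28·t(Volatile) + 0.24·t(Bear)
Solving: t(Recovery) = 3.9231, t(Volatile) = 3.6813, t(Bear) = 3.6012.
Expected months from Bear to Bull: 3.6012.

3.6012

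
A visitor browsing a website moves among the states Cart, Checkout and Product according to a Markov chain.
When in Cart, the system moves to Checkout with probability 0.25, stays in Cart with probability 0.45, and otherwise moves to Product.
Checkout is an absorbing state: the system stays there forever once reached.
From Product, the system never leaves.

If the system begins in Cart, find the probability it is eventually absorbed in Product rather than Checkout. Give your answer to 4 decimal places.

Let h(s) be the probability of absorption at Product starting from transient state s. Then h(Product) = 1 and h(Checkout) = 0. By first-step analysis:
h(Cart) = 0.45·h(Cart) + 0.25·0 + 0.3·1
Solving: h(Cart) = 0.5455.
Starting from Cart, the probability is 0.5455.

0.5455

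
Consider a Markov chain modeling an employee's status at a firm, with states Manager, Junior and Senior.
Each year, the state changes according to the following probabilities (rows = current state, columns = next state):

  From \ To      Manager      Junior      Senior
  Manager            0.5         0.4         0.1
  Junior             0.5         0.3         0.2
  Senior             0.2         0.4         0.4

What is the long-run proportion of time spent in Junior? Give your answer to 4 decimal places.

Let the stationary distribution be π with π = πP and π_1 + π_2 + π_3 = 1.
π_1 = 0.5·π_1 + 0.5·π_2 + 0.2·π_3
π_2 = 0.4·π_1 + 0.3·π_2 + 0.4·π_3
Solving with the normalization constraint gives π = (0.4416, 0.3636, 0.1948).
So the stationary probability of Junior is 0.3636.

0.3636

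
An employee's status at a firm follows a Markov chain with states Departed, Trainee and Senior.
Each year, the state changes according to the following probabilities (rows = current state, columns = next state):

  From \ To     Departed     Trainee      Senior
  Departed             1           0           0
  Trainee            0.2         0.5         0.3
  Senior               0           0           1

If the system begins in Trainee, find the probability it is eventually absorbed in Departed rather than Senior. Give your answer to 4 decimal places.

0.4000

Let h(s) be the probability of absorption at Departed starting from transient state s. Then h(Departed) = 1 and h(Senior) = 0. By first-step analysis:
h(Trainee) = 0.2·1 + 0.5·h(Trainee) + 0.3·0
Solving: h(Trainee) = 0.4000.
Starting from Trainee, the probability is 0.4000.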